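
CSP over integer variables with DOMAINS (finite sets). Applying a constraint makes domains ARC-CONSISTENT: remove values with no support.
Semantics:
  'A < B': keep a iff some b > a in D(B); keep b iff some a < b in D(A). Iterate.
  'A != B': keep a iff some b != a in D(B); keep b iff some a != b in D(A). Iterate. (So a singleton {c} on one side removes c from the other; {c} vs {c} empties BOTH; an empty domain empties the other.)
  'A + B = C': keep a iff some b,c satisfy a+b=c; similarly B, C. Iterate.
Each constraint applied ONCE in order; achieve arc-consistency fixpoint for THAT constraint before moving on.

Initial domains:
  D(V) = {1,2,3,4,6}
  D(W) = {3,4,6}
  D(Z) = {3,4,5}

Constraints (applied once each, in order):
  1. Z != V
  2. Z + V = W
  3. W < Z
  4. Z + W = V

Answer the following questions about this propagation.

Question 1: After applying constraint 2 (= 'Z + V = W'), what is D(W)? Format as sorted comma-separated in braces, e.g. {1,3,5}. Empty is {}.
Constraint 1 (Z != V) on D(Z)={3,4,5} D(V)={1,2,3,4,6}: no change
Constraint 2 (Z + V = W) on D(Z)={3,4,5} D(V)={1,2,3,4,6} D(W)={3,4,6}: V {1,2,3,4,6}->{1,2,3}; W {3,4,6}->{4,6}
So after constraint 2: D(W) = {4,6}

Answer: {4,6}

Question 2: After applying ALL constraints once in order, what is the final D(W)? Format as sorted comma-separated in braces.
Answer: {}

Derivation:
Constraint 1 (Z != V) on D(Z)={3,4,5} D(V)={1,2,3,4,6}: no change
Constraint 2 (Z + V = W) on D(Z)={3,4,5} D(V)={1,2,3,4,6} D(W)={3,4,6}: V {1,2,3,4,6}->{1,2,3}; W {3,4,6}->{4,6}
Constraint 3 (W < Z) on D(W)={4,6} D(Z)={3,4,5}: W {4,6}->{4}; Z {3,4,5}->{5}
Constraint 4 (Z + W = V) on D(Z)={5} D(W)={4} D(V)={1,2,3}: Z {5}->{}; W {4}->{}; V {1,2,3}->{}
So after all 4 constraints: D(W) = {}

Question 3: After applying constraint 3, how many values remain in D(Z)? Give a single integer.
Answer: 1

Derivation:
Constraint 1 (Z != V) on D(Z)={3,4,5} D(V)={1,2,3,4,6}: no change
Constraint 2 (Z + V = W) on D(Z)={3,4,5} D(V)={1,2,3,4,6} D(W)={3,4,6}: V {1,2,3,4,6}->{1,2,3}; W {3,4,6}->{4,6}
Constraint 3 (W < Z) on D(W)={4,6} D(Z)={3,4,5}: W {4,6}->{4}; Z {3,4,5}->{5}
So after constraint 3: D(Z)={5}, size = 1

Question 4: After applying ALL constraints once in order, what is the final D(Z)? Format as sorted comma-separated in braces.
Constraint 1 (Z != V) on D(Z)={3,4,5} D(V)={1,2,3,4,6}: no change
Constraint 2 (Z + V = W) on D(Z)={3,4,5} D(V)={1,2,3,4,6} D(W)={3,4,6}: V {1,2,3,4,6}->{1,2,3}; W {3,4,6}->{4,6}
Constraint 3 (W < Z) on D(W)={4,6} D(Z)={3,4,5}: W {4,6}->{4}; Z {3,4,5}->{5}
Constraint 4 (Z + W = V) on D(Z)={5} D(W)={4} D(V)={1,2,3}: Z {5}->{}; W {4}->{}; V {1,2,3}->{}
So after all 4 constraints: D(Z) = {}

Answer: {}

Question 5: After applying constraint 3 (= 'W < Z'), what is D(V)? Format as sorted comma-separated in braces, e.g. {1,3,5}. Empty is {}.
Constraint 1 (Z != V) on D(Z)={3,4,5} D(V)={1,2,3,4,6}: no change
Constraint 2 (Z + V = W) on D(Z)={3,4,5} D(V)={1,2,3,4,6} D(W)={3,4,6}: V {1,2,3,4,6}->{1,2,3}; W {3,4,6}->{4,6}
Constraint 3 (W < Z) on D(W)={4,6} D(Z)={3,4,5}: W {4,6}->{4}; Z {3,4,5}->{5}
So after constraint 3: D(V) = {1,2,3}

Answer: {1,2,3}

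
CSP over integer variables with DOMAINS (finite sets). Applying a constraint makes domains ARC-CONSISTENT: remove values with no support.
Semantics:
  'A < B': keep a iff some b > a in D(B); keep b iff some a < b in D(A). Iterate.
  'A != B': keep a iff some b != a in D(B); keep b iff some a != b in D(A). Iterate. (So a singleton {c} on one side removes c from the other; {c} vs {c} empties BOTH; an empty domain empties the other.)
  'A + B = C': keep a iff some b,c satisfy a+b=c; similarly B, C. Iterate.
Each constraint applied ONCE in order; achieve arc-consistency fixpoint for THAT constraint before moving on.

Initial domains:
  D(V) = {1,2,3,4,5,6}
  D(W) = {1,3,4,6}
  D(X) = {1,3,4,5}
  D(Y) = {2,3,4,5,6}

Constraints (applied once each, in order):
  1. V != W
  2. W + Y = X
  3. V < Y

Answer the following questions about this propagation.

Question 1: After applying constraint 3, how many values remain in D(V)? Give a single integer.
Constraint 1 (V != W) on D(V)={1,2,3,4,5,6} D(W)={1,3,4,6}: no change
Constraint 2 (W + Y = X) on D(W)={1,3,4,6} D(Y)={2,3,4,5,6} D(X)={1,3,4,5}: W {1,3,4,6}->{1,3}; Y {2,3,4,5,6}->{2,3,4}; X {1,3,4,5}->{3,4,5}
Constraint 3 (V < Y) on D(V)={1,2,3,4,5,6} D(Y)={2,3,4}: V {1,2,3,4,5,6}->{1,2,3}
So after constraint 3: D(V)={1,2,3}, size = 3

Answer: 3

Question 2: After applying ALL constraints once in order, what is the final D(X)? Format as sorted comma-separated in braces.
Answer: {3,4,5}

Derivation:
Constraint 1 (V != W) on D(V)={1,2,3,4,5,6} D(W)={1,3,4,6}: no change
Constraint 2 (W + Y = X) on D(W)={1,3,4,6} D(Y)={2,3,4,5,6} D(X)={1,3,4,5}: W {1,3,4,6}->{1,3}; Y {2,3,4,5,6}->{2,3,4}; X {1,3,4,5}->{3,4,5}
Constraint 3 (V < Y) on D(V)={1,2,3,4,5,6} D(Y)={2,3,4}: V {1,2,3,4,5,6}->{1,2,3}
So after all 3 constraints: D(X) = {3,4,5}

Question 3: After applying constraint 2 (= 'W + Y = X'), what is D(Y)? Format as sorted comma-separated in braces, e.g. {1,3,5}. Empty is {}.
Constraint 1 (V != W) on D(V)={1,2,3,4,5,6} D(W)={1,3,4,6}: no change
Constraint 2 (W + Y = X) on D(W)={1,3,4,6} D(Y)={2,3,4,5,6} D(X)={1,3,4,5}: W {1,3,4,6}->{1,3}; Y {2,3,4,5,6}->{2,3,4}; X {1,3,4,5}->{3,4,5}
So after constraint 2: D(Y) = {2,3,4}

Answer: {2,3,4}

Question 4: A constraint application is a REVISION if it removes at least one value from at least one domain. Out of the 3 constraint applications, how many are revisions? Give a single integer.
Constraint 1 (V != W) on D(V)={1,2,3,4,5,6} D(W)={1,3,4,6}: no change => not a revision
Constraint 2 (W + Y = X) on D(W)={1,3,4,6} D(Y)={2,3,4,5,6} D(X)={1,3,4,5}: W {1,3,4,6}->{1,3}; Y {2,3,4,5,6}->{2,3,4}; X {1,3,4,5}->{3,4,5} => REVISION
Constraint 3 (V < Y) on D(V)={1,2,3,4,5,6} D(Y)={2,3,4}: V {1,2,3,4,5,6}->{1,2,3} => REVISION
Total revisions = 2

Answer: 2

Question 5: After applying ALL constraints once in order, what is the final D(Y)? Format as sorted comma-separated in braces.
Constraint 1 (V != W) on D(V)={1,2,3,4,5,6} D(W)={1,3,4,6}: no change
Constraint 2 (W + Y = X) on D(W)={1,3,4,6} D(Y)={2,3,4,5,6} D(X)={1,3,4,5}: W {1,3,4,6}->{1,3}; Y {2,3,4,5,6}->{2,3,4}; X {1,3,4,5}->{3,4,5}
Constraint 3 (V < Y) on D(V)={1,2,3,4,5,6} D(Y)={2,3,4}: V {1,2,3,4,5,6}->{1,2,3}
So after all 3 constraints: D(Y) = {2,3,4}

Answer: {2,3,4}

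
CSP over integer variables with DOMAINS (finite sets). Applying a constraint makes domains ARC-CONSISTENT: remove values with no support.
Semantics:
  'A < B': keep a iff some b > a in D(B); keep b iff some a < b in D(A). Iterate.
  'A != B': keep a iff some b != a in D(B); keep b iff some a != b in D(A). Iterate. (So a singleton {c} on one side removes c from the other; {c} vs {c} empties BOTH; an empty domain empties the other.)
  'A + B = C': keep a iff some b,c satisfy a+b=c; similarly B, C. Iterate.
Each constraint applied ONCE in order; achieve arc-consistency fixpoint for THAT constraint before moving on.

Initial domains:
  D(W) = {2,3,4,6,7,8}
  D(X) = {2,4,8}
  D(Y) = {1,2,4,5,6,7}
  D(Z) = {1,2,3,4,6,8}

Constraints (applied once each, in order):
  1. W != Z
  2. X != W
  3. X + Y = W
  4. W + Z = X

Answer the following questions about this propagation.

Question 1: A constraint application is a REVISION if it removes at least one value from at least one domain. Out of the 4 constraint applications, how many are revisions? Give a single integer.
Answer: 2

Derivation:
Constraint 1 (W != Z) on D(W)={2,3,4,6,7,8} D(Z)={1,2,3,4,6,8}: no change => not a revision
Constraint 2 (X != W) on D(X)={2,4,8} D(W)={2,3,4,6,7,8}: no change => not a revision
Constraint 3 (X + Y = W) on D(X)={2,4,8} D(Y)={1,2,4,5,6,7} D(W)={2,3,4,6,7,8}: X {2,4,8}->{2,4}; Y {1,2,4,5,6,7}->{1,2,4,5,6}; W {2,3,4,6,7,8}->{3,4,6,7,8} => REVISION
Constraint 4 (W + Z = X) on D(W)={3,4,6,7,8} D(Z)={1,2,3,4,6,8} D(X)={2,4}: W {3,4,6,7,8}->{3}; Z {1,2,3,4,6,8}->{1}; X {2,4}->{4} => REVISION
Total revisions = 2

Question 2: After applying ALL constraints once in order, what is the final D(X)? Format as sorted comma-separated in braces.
Answer: {4}

Derivation:
Constraint 1 (W != Z) on D(W)={2,3,4,6,7,8} D(Z)={1,2,3,4,6,8}: no change
Constraint 2 (X != W) on D(X)={2,4,8} D(W)={2,3,4,6,7,8}: no change
Constraint 3 (X + Y = W) on D(X)={2,4,8} D(Y)={1,2,4,5,6,7} D(W)={2,3,4,6,7,8}: X {2,4,8}->{2,4}; Y {1,2,4,5,6,7}->{1,2,4,5,6}; W {2,3,4,6,7,8}->{3,4,6,7,8}
Constraint 4 (W + Z = X) on D(W)={3,4,6,7,8} D(Z)={1,2,3,4,6,8} D(X)={2,4}: W {3,4,6,7,8}->{3}; Z {1,2,3,4,6,8}->{1}; X {2,4}->{4}
So after all 4 constraints: D(X) = {4}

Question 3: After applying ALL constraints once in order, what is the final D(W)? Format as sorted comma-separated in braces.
Constraint 1 (W != Z) on D(W)={2,3,4,6,7,8} D(Z)={1,2,3,4,6,8}: no change
Constraint 2 (X != W) on D(X)={2,4,8} D(W)={2,3,4,6,7,8}: no change
Constraint 3 (X + Y = W) on D(X)={2,4,8} D(Y)={1,2,4,5,6,7} D(W)={2,3,4,6,7,8}: X {2,4,8}->{2,4}; Y {1,2,4,5,6,7}->{1,2,4,5,6}; W {2,3,4,6,7,8}->{3,4,6,7,8}
Constraint 4 (W + Z = X) on D(W)={3,4,6,7,8} D(Z)={1,2,3,4,6,8} D(X)={2,4}: W {3,4,6,7,8}->{3}; Z {1,2,3,4,6,8}->{1}; X {2,4}->{4}
So after all 4 constraints: D(W) = {3}

Answer: {3}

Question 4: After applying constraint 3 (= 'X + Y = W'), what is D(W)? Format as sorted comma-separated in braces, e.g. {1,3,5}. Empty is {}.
Constraint 1 (W != Z) on D(W)={2,3,4,6,7,8} D(Z)={1,2,3,4,6,8}: no change
Constraint 2 (X != W) on D(X)={2,4,8} D(W)={2,3,4,6,7,8}: no change
Constraint 3 (X + Y = W) on D(X)={2,4,8} D(Y)={1,2,4,5,6,7} D(W)={2,3,4,6,7,8}: X {2,4,8}->{2,4}; Y {1,2,4,5,6,7}->{1,2,4,5,6}; W {2,3,4,6,7,8}->{3,4,6,7,8}
So after constraint 3: D(W) = {3,4,6,7,8}

Answer: {3,4,6,7,8}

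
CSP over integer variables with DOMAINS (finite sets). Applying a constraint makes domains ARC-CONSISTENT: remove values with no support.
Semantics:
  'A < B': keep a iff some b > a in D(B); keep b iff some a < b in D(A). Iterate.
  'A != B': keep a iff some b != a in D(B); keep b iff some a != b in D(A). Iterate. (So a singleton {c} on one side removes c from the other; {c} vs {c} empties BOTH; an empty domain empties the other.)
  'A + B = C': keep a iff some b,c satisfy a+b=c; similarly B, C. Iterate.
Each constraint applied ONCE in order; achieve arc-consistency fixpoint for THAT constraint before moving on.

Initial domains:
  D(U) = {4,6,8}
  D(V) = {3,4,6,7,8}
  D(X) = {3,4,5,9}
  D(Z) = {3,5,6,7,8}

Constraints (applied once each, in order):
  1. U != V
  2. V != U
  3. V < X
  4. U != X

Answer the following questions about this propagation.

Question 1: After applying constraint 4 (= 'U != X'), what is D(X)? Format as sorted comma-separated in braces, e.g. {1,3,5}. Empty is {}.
Answer: {4,5,9}

Derivation:
Constraint 1 (U != V) on D(U)={4,6,8} D(V)={3,4,6,7,8}: no change
Constraint 2 (V != U) on D(V)={3,4,6,7,8} D(U)={4,6,8}: no change
Constraint 3 (V < X) on D(V)={3,4,6,7,8} D(X)={3,4,5,9}: X {3,4,5,9}->{4,5,9}
Constraint 4 (U != X) on D(U)={4,6,8} D(X)={4,5,9}: no change
So after constraint 4: D(X) = {4,5,9}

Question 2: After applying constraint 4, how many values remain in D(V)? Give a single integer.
Constraint 1 (U != V) on D(U)={4,6,8} D(V)={3,4,6,7,8}: no change
Constraint 2 (V != U) on D(V)={3,4,6,7,8} D(U)={4,6,8}: no change
Constraint 3 (V < X) on D(V)={3,4,6,7,8} D(X)={3,4,5,9}: X {3,4,5,9}->{4,5,9}
Constraint 4 (U != X) on D(U)={4,6,8} D(X)={4,5,9}: no change
So after constraint 4: D(V)={3,4,6,7,8}, size = 5

Answer: 5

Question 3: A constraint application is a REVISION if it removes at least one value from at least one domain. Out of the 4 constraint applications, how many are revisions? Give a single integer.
Answer: 1

Derivation:
Constraint 1 (U != V) on D(U)={4,6,8} D(V)={3,4,6,7,8}: no change => not a revision
Constraint 2 (V != U) on D(V)={3,4,6,7,8} D(U)={4,6,8}: no change => not a revision
Constraint 3 (V < X) on D(V)={3,4,6,7,8} D(X)={3,4,5,9}: X {3,4,5,9}->{4,5,9} => REVISION
Constraint 4 (U != X) on D(U)={4,6,8} D(X)={4,5,9}: no change => not a revision
Total revisions = 1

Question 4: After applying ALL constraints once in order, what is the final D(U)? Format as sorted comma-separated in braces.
Answer: {4,6,8}

Derivation:
Constraint 1 (U != V) on D(U)={4,6,8} D(V)={3,4,6,7,8}: no change
Constraint 2 (V != U) on D(V)={3,4,6,7,8} D(U)={4,6,8}: no change
Constraint 3 (V < X) on D(V)={3,4,6,7,8} D(X)={3,4,5,9}: X {3,4,5,9}->{4,5,9}
Constraint 4 (U != X) on D(U)={4,6,8} D(X)={4,5,9}: no change
So after all 4 constraints: D(U) = {4,6,8}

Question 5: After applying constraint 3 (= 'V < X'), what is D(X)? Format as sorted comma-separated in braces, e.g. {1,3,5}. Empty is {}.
Constraint 1 (U != V) on D(U)={4,6,8} D(V)={3,4,6,7,8}: no change
Constraint 2 (V != U) on D(V)={3,4,6,7,8} D(U)={4,6,8}: no change
Constraint 3 (V < X) on D(V)={3,4,6,7,8} D(X)={3,4,5,9}: X {3,4,5,9}->{4,5,9}
So after constraint 3: D(X) = {4,5,9}

Answer: {4,5,9}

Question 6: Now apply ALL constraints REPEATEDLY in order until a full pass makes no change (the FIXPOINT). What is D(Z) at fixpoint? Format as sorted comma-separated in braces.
Answer: {3,5,6,7,8}

Derivation:
pass 0 (initial): D(Z)={3,5,6,7,8}
pass 1: X {3,4,5,9}->{4,5,9}
pass 2: no change
Fixpoint after 2 passes: D(Z) = {3,5,6,7,8}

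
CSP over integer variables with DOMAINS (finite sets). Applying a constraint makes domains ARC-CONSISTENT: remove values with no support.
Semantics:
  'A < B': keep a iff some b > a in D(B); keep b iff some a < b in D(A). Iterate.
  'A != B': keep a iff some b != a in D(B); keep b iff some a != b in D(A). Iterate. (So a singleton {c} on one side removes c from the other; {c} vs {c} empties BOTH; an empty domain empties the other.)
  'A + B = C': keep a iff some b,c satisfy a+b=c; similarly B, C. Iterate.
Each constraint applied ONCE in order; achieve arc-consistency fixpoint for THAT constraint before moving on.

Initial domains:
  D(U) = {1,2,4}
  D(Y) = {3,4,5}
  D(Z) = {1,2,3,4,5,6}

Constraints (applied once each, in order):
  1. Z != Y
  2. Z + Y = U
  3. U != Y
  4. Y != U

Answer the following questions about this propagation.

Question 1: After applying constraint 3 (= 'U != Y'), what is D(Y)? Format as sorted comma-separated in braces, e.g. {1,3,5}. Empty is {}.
Answer: {3}

Derivation:
Constraint 1 (Z != Y) on D(Z)={1,2,3,4,5,6} D(Y)={3,4,5}: no change
Constraint 2 (Z + Y = U) on D(Z)={1,2,3,4,5,6} D(Y)={3,4,5} D(U)={1,2,4}: Z {1,2,3,4,5,6}->{1}; Y {3,4,5}->{3}; U {1,2,4}->{4}
Constraint 3 (U != Y) on D(U)={4} D(Y)={3}: no change
So after constraint 3: D(Y) = {3}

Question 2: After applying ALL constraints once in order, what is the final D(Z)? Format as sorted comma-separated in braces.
Answer: {1}

Derivation:
Constraint 1 (Z != Y) on D(Z)={1,2,3,4,5,6} D(Y)={3,4,5}: no change
Constraint 2 (Z + Y = U) on D(Z)={1,2,3,4,5,6} D(Y)={3,4,5} D(U)={1,2,4}: Z {1,2,3,4,5,6}->{1}; Y {3,4,5}->{3}; U {1,2,4}->{4}
Constraint 3 (U != Y) on D(U)={4} D(Y)={3}: no change
Constraint 4 (Y != U) on D(Y)={3} D(U)={4}: no change
So after all 4 constraints: D(Z) = {1}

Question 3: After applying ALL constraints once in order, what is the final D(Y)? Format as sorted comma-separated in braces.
Constraint 1 (Z != Y) on D(Z)={1,2,3,4,5,6} D(Y)={3,4,5}: no change
Constraint 2 (Z + Y = U) on D(Z)={1,2,3,4,5,6} D(Y)={3,4,5} D(U)={1,2,4}: Z {1,2,3,4,5,6}->{1}; Y {3,4,5}->{3}; U {1,2,4}->{4}
Constraint 3 (U != Y) on D(U)={4} D(Y)={3}: no change
Constraint 4 (Y != U) on D(Y)={3} D(U)={4}: no change
So after all 4 constraints: D(Y) = {3}

Answer: {3}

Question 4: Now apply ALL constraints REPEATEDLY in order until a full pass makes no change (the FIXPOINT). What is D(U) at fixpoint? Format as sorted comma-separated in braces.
pass 0 (initial): D(U)={1,2,4}
pass 1: U {1,2,4}->{4}; Y {3,4,5}->{3}; Z {1,2,3,4,5,6}->{1}
pass 2: no change
Fixpoint after 2 passes: D(U) = {4}

Answer: {4}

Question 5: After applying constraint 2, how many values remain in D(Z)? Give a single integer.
Answer: 1

Derivation:
Constraint 1 (Z != Y) on D(Z)={1,2,3,4,5,6} D(Y)={3,4,5}: no change
Constraint 2 (Z + Y = U) on D(Z)={1,2,3,4,5,6} D(Y)={3,4,5} D(U)={1,2,4}: Z {1,2,3,4,5,6}->{1}; Y {3,4,5}->{3}; U {1,2,4}->{4}
So after constraint 2: D(Z)={1}, size = 1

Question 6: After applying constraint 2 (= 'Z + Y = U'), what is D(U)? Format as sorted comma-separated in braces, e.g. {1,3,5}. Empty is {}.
Constraint 1 (Z != Y) on D(Z)={1,2,3,4,5,6} D(Y)={3,4,5}: no change
Constraint 2 (Z + Y = U) on D(Z)={1,2,3,4,5,6} D(Y)={3,4,5} D(U)={1,2,4}: Z {1,2,3,4,5,6}->{1}; Y {3,4,5}->{3}; U {1,2,4}->{4}
So after constraint 2: D(U) = {4}

Answer: {4}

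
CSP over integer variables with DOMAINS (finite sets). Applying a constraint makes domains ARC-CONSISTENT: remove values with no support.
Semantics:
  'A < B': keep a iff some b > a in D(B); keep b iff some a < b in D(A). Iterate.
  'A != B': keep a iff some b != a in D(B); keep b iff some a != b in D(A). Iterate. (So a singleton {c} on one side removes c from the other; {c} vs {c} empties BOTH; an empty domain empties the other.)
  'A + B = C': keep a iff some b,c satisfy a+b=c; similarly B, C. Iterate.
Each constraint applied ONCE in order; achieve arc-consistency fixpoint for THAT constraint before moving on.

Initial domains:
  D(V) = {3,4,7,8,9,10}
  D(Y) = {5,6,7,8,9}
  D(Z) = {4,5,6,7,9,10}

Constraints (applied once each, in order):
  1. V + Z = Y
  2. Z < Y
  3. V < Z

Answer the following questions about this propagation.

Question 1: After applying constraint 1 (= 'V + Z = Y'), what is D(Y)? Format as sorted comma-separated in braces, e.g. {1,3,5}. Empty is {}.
Constraint 1 (V + Z = Y) on D(V)={3,4,7,8,9,10} D(Z)={4,5,6,7,9,10} D(Y)={5,6,7,8,9}: V {3,4,7,8,9,10}->{3,4}; Z {4,5,6,7,9,10}->{4,5,6}; Y {5,6,7,8,9}->{7,8,9}
So after constraint 1: D(Y) = {7,8,9}

Answer: {7,8,9}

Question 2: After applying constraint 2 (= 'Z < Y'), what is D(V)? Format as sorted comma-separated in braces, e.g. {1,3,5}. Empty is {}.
Answer: {3,4}

Derivation:
Constraint 1 (V + Z = Y) on D(V)={3,4,7,8,9,10} D(Z)={4,5,6,7,9,10} D(Y)={5,6,7,8,9}: V {3,4,7,8,9,10}->{3,4}; Z {4,5,6,7,9,10}->{4,5,6}; Y {5,6,7,8,9}->{7,8,9}
Constraint 2 (Z < Y) on D(Z)={4,5,6} D(Y)={7,8,9}: no change
So after constraint 2: D(V) = {3,4}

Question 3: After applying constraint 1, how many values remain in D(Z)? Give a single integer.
Constraint 1 (V + Z = Y) on D(V)={3,4,7,8,9,10} D(Z)={4,5,6,7,9,10} D(Y)={5,6,7,8,9}: V {3,4,7,8,9,10}->{3,4}; Z {4,5,6,7,9,10}->{4,5,6}; Y {5,6,7,8,9}->{7,8,9}
So after constraint 1: D(Z)={4,5,6}, size = 3

Answer: 3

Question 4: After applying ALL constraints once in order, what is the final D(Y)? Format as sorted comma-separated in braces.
Answer: {7,8,9}

Derivation:
Constraint 1 (V + Z = Y) on D(V)={3,4,7,8,9,10} D(Z)={4,5,6,7,9,10} D(Y)={5,6,7,8,9}: V {3,4,7,8,9,10}->{3,4}; Z {4,5,6,7,9,10}->{4,5,6}; Y {5,6,7,8,9}->{7,8,9}
Constraint 2 (Z < Y) on D(Z)={4,5,6} D(Y)={7,8,9}: no change
Constraint 3 (V < Z) on D(V)={3,4} D(Z)={4,5,6}: no change
So after all 3 constraints: D(Y) = {7,8,9}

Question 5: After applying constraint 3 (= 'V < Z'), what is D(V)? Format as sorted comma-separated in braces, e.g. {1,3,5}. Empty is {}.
Answer: {3,4}

Derivation:
Constraint 1 (V + Z = Y) on D(V)={3,4,7,8,9,10} D(Z)={4,5,6,7,9,10} D(Y)={5,6,7,8,9}: V {3,4,7,8,9,10}->{3,4}; Z {4,5,6,7,9,10}->{4,5,6}; Y {5,6,7,8,9}->{7,8,9}
Constraint 2 (Z < Y) on D(Z)={4,5,6} D(Y)={7,8,9}: no change
Constraint 3 (V < Z) on D(V)={3,4} D(Z)={4,5,6}: no change
So after constraint 3: D(V) = {3,4}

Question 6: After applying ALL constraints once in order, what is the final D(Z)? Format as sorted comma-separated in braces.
Answer: {4,5,6}

Derivation:
Constraint 1 (V + Z = Y) on D(V)={3,4,7,8,9,10} D(Z)={4,5,6,7,9,10} D(Y)={5,6,7,8,9}: V {3,4,7,8,9,10}->{3,4}; Z {4,5,6,7,9,10}->{4,5,6}; Y {5,6,7,8,9}->{7,8,9}
Constraint 2 (Z < Y) on D(Z)={4,5,6} D(Y)={7,8,9}: no change
Constraint 3 (V < Z) on D(V)={3,4} D(Z)={4,5,6}: no change
So after all 3 constraints: D(Z) = {4,5,6}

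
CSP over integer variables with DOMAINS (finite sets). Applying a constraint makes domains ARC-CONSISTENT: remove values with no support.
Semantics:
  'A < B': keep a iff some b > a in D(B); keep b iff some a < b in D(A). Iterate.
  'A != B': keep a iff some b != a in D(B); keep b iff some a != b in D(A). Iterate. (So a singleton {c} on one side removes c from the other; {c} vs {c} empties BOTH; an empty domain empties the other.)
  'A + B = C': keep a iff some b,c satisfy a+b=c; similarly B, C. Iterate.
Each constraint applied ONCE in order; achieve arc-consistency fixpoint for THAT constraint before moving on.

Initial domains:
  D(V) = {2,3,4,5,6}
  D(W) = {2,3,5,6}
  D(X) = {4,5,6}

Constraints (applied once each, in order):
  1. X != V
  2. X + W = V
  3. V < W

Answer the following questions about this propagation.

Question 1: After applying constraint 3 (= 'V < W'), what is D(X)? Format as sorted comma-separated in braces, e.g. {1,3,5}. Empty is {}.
Constraint 1 (X != V) on D(X)={4,5,6} D(V)={2,3,4,5,6}: no change
Constraint 2 (X + W = V) on D(X)={4,5,6} D(W)={2,3,5,6} D(V)={2,3,4,5,6}: X {4,5,6}->{4}; W {2,3,5,6}->{2}; V {2,3,4,5,6}->{6}
Constraint 3 (V < W) on D(V)={6} D(W)={2}: V {6}->{}; W {2}->{}
So after constraint 3: D(X) = {4}

Answer: {4}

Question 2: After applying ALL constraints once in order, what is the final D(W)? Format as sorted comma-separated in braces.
Answer: {}

Derivation:
Constraint 1 (X != V) on D(X)={4,5,6} D(V)={2,3,4,5,6}: no change
Constraint 2 (X + W = V) on D(X)={4,5,6} D(W)={2,3,5,6} D(V)={2,3,4,5,6}: X {4,5,6}->{4}; W {2,3,5,6}->{2}; V {2,3,4,5,6}->{6}
Constraint 3 (V < W) on D(V)={6} D(W)={2}: V {6}->{}; W {2}->{}
So after all 3 constraints: D(W) = {}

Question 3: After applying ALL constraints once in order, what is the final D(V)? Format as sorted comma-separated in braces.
Constraint 1 (X != V) on D(X)={4,5,6} D(V)={2,3,4,5,6}: no change
Constraint 2 (X + W = V) on D(X)={4,5,6} D(W)={2,3,5,6} D(V)={2,3,4,5,6}: X {4,5,6}->{4}; W {2,3,5,6}->{2}; V {2,3,4,5,6}->{6}
Constraint 3 (V < W) on D(V)={6} D(W)={2}: V {6}->{}; W {2}->{}
So after all 3 constraints: D(V) = {}

Answer: {}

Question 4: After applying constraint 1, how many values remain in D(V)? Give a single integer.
Constraint 1 (X != V) on D(X)={4,5,6} D(V)={2,3,4,5,6}: no change
So after constraint 1: D(V)={2,3,4,5,6}, size = 5

Answer: 5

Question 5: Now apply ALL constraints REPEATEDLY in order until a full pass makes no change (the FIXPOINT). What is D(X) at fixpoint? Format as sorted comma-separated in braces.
Answer: {}

Derivation:
pass 0 (initial): D(X)={4,5,6}
pass 1: V {2,3,4,5,6}->{}; W {2,3,5,6}->{}; X {4,5,6}->{4}
pass 2: X {4}->{}
pass 3: no change
Fixpoint after 3 passes: D(X) = {}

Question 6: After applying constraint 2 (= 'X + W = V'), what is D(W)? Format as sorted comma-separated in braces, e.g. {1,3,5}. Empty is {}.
Constraint 1 (X != V) on D(X)={4,5,6} D(V)={2,3,4,5,6}: no change
Constraint 2 (X + W = V) on D(X)={4,5,6} D(W)={2,3,5,6} D(V)={2,3,4,5,6}: X {4,5,6}->{4}; W {2,3,5,6}->{2}; V {2,3,4,5,6}->{6}
So after constraint 2: D(W) = {2}

Answer: {2}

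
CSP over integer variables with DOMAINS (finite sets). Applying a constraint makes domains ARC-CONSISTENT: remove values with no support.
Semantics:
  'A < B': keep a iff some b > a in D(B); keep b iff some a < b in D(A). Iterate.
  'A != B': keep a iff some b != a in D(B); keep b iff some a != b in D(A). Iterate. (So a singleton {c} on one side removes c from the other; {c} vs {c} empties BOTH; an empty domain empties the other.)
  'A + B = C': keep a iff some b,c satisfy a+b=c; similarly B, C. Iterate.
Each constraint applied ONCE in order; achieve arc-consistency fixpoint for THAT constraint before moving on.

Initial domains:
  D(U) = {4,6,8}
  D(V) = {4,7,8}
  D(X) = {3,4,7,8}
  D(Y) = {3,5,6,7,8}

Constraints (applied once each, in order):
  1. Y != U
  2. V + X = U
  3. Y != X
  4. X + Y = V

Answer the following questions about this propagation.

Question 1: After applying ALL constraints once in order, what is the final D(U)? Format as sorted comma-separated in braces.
Answer: {8}

Derivation:
Constraint 1 (Y != U) on D(Y)={3,5,6,7,8} D(U)={4,6,8}: no change
Constraint 2 (V + X = U) on D(V)={4,7,8} D(X)={3,4,7,8} D(U)={4,6,8}: V {4,7,8}->{4}; X {3,4,7,8}->{4}; U {4,6,8}->{8}
Constraint 3 (Y != X) on D(Y)={3,5,6,7,8} D(X)={4}: no change
Constraint 4 (X + Y = V) on D(X)={4} D(Y)={3,5,6,7,8} D(V)={4}: X {4}->{}; Y {3,5,6,7,8}->{}; V {4}->{}
So after all 4 constraints: D(U) = {8}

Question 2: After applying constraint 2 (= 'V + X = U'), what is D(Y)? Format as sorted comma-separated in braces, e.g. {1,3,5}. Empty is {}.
Constraint 1 (Y != U) on D(Y)={3,5,6,7,8} D(U)={4,6,8}: no change
Constraint 2 (V + X = U) on D(V)={4,7,8} D(X)={3,4,7,8} D(U)={4,6,8}: V {4,7,8}->{4}; X {3,4,7,8}->{4}; U {4,6,8}->{8}
So after constraint 2: D(Y) = {3,5,6,7,8}

Answer: {3,5,6,7,8}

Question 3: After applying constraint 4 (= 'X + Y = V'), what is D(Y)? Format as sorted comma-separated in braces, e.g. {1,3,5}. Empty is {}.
Answer: {}

Derivation:
Constraint 1 (Y != U) on D(Y)={3,5,6,7,8} D(U)={4,6,8}: no change
Constraint 2 (V + X = U) on D(V)={4,7,8} D(X)={3,4,7,8} D(U)={4,6,8}: V {4,7,8}->{4}; X {3,4,7,8}->{4}; U {4,6,8}->{8}
Constraint 3 (Y != X) on D(Y)={3,5,6,7,8} D(X)={4}: no change
Constraint 4 (X + Y = V) on D(X)={4} D(Y)={3,5,6,7,8} D(V)={4}: X {4}->{}; Y {3,5,6,7,8}->{}; V {4}->{}
So after constraint 4: D(Y) = {}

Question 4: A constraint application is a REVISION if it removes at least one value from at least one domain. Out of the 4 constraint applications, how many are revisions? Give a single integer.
Constraint 1 (Y != U) on D(Y)={3,5,6,7,8} D(U)={4,6,8}: no change => not a revision
Constraint 2 (V + X = U) on D(V)={4,7,8} D(X)={3,4,7,8} D(U)={4,6,8}: V {4,7,8}->{4}; X {3,4,7,8}->{4}; U {4,6,8}->{8} => REVISION
Constraint 3 (Y != X) on D(Y)={3,5,6,7,8} D(X)={4}: no change => not a revision
Constraint 4 (X + Y = V) on D(X)={4} D(Y)={3,5,6,7,8} D(V)={4}: X {4}->{}; Y {3,5,6,7,8}->{}; V {4}->{} => REVISION
Total revisions = 2

Answer: 2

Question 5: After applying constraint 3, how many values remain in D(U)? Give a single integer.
Constraint 1 (Y != U) on D(Y)={3,5,6,7,8} D(U)={4,6,8}: no change
Constraint 2 (V + X = U) on D(V)={4,7,8} D(X)={3,4,7,8} D(U)={4,6,8}: V {4,7,8}->{4}; X {3,4,7,8}->{4}; U {4,6,8}->{8}
Constraint 3 (Y != X) on D(Y)={3,5,6,7,8} D(X)={4}: no change
So after constraint 3: D(U)={8}, size = 1

Answer: 1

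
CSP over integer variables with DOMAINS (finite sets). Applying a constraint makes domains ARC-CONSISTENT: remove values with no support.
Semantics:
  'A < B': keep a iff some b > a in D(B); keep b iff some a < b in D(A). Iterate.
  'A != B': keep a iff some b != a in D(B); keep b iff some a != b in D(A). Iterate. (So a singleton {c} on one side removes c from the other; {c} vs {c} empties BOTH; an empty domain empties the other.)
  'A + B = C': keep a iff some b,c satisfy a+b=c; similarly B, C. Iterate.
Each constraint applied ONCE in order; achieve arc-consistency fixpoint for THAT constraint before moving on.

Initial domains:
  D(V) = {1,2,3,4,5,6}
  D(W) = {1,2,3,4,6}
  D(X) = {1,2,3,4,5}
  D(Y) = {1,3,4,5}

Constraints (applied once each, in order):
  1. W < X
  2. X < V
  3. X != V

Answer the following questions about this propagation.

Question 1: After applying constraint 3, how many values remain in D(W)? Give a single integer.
Constraint 1 (W < X) on D(W)={1,2,3,4,6} D(X)={1,2,3,4,5}: W {1,2,3,4,6}->{1,2,3,4}; X {1,2,3,4,5}->{2,3,4,5}
Constraint 2 (X < V) on D(X)={2,3,4,5} D(V)={1,2,3,4,5,6}: V {1,2,3,4,5,6}->{3,4,5,6}
Constraint 3 (X != V) on D(X)={2,3,4,5} D(V)={3,4,5,6}: no change
So after constraint 3: D(W)={1,2,3,4}, size = 4

Answer: 4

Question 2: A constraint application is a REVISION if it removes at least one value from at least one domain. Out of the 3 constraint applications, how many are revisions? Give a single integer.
Answer: 2

Derivation:
Constraint 1 (W < X) on D(W)={1,2,3,4,6} D(X)={1,2,3,4,5}: W {1,2,3,4,6}->{1,2,3,4}; X {1,2,3,4,5}->{2,3,4,5} => REVISION
Constraint 2 (X < V) on D(X)={2,3,4,5} D(V)={1,2,3,4,5,6}: V {1,2,3,4,5,6}->{3,4,5,6} => REVISION
Constraint 3 (X != V) on D(X)={2,3,4,5} D(V)={3,4,5,6}: no change => not a revision
Total revisions = 2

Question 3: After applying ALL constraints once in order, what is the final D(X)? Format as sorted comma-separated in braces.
Answer: {2,3,4,5}

Derivation:
Constraint 1 (W < X) on D(W)={1,2,3,4,6} D(X)={1,2,3,4,5}: W {1,2,3,4,6}->{1,2,3,4}; X {1,2,3,4,5}->{2,3,4,5}
Constraint 2 (X < V) on D(X)={2,3,4,5} D(V)={1,2,3,4,5,6}: V {1,2,3,4,5,6}->{3,4,5,6}
Constraint 3 (X != V) on D(X)={2,3,4,5} D(V)={3,4,5,6}: no change
So after all 3 constraints: D(X) = {2,3,4,5}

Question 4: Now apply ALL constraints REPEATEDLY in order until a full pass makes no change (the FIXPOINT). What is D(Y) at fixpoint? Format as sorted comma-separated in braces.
pass 0 (initial): D(Y)={1,3,4,5}
pass 1: V {1,2,3,4,5,6}->{3,4,5,6}; W {1,2,3,4,6}->{1,2,3,4}; X {1,2,3,4,5}->{2,3,4,5}
pass 2: no change
Fixpoint after 2 passes: D(Y) = {1,3,4,5}

Answer: {1,3,4,5}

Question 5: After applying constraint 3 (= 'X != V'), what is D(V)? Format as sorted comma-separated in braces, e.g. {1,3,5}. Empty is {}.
Constraint 1 (W < X) on D(W)={1,2,3,4,6} D(X)={1,2,3,4,5}: W {1,2,3,4,6}->{1,2,3,4}; X {1,2,3,4,5}->{2,3,4,5}
Constraint 2 (X < V) on D(X)={2,3,4,5} D(V)={1,2,3,4,5,6}: V {1,2,3,4,5,6}->{3,4,5,6}
Constraint 3 (X != V) on D(X)={2,3,4,5} D(V)={3,4,5,6}: no change
So after constraint 3: D(V) = {3,4,5,6}

Answer: {3,4,5,6}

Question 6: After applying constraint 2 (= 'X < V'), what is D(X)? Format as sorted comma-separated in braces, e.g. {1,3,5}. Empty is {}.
Answer: {2,3,4,5}

Derivation:
Constraint 1 (W < X) on D(W)={1,2,3,4,6} D(X)={1,2,3,4,5}: W {1,2,3,4,6}->{1,2,3,4}; X {1,2,3,4,5}->{2,3,4,5}
Constraint 2 (X < V) on D(X)={2,3,4,5} D(V)={1,2,3,4,5,6}: V {1,2,3,4,5,6}->{3,4,5,6}
So after constraint 2: D(X) = {2,3,4,5}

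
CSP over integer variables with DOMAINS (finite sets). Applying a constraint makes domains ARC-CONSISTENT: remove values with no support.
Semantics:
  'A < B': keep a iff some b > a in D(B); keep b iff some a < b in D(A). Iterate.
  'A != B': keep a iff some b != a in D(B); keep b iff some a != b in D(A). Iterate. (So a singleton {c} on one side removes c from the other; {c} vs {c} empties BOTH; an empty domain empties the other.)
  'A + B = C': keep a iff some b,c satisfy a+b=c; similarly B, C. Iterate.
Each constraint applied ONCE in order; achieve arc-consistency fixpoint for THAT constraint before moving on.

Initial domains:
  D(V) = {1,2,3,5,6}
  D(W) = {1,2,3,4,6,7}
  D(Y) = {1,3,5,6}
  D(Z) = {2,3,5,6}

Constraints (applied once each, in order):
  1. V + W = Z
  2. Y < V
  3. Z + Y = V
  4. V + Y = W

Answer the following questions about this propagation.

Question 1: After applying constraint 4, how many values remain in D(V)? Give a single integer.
Constraint 1 (V + W = Z) on D(V)={1,2,3,5,6} D(W)={1,2,3,4,6,7} D(Z)={2,3,5,6}: V {1,2,3,5,6}->{1,2,3,5}; W {1,2,3,4,6,7}->{1,2,3,4}
Constraint 2 (Y < V) on D(Y)={1,3,5,6} D(V)={1,2,3,5}: Y {1,3,5,6}->{1,3}; V {1,2,3,5}->{2,3,5}
Constraint 3 (Z + Y = V) on D(Z)={2,3,5,6} D(Y)={1,3} D(V)={2,3,5}: Z {2,3,5,6}->{2}; V {2,3,5}->{3,5}
Constraint 4 (V + Y = W) on D(V)={3,5} D(Y)={1,3} D(W)={1,2,3,4}: V {3,5}->{3}; Y {1,3}->{1}; W {1,2,3,4}->{4}
So after constraint 4: D(V)={3}, size = 1

Answer: 1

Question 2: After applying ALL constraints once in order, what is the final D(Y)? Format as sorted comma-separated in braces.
Answer: {1}

Derivation:
Constraint 1 (V + W = Z) on D(V)={1,2,3,5,6} D(W)={1,2,3,4,6,7} D(Z)={2,3,5,6}: V {1,2,3,5,6}->{1,2,3,5}; W {1,2,3,4,6,7}->{1,2,3,4}
Constraint 2 (Y < V) on D(Y)={1,3,5,6} D(V)={1,2,3,5}: Y {1,3,5,6}->{1,3}; V {1,2,3,5}->{2,3,5}
Constraint 3 (Z + Y = V) on D(Z)={2,3,5,6} D(Y)={1,3} D(V)={2,3,5}: Z {2,3,5,6}->{2}; V {2,3,5}->{3,5}
Constraint 4 (V + Y = W) on D(V)={3,5} D(Y)={1,3} D(W)={1,2,3,4}: V {3,5}->{3}; Y {1,3}->{1}; W {1,2,3,4}->{4}
So after all 4 constraints: D(Y) = {1}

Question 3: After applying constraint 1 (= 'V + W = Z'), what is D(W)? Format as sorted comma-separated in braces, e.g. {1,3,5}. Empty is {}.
Constraint 1 (V + W = Z) on D(V)={1,2,3,5,6} D(W)={1,2,3,4,6,7} D(Z)={2,3,5,6}: V {1,2,3,5,6}->{1,2,3,5}; W {1,2,3,4,6,7}->{1,2,3,4}
So after constraint 1: D(W) = {1,2,3,4}

Answer: {1,2,3,4}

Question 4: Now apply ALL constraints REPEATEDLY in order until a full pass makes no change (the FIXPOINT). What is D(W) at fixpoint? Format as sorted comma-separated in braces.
Answer: {}

Derivation:
pass 0 (initial): D(W)={1,2,3,4,6,7}
pass 1: V {1,2,3,5,6}->{3}; W {1,2,3,4,6,7}->{4}; Y {1,3,5,6}->{1}; Z {2,3,5,6}->{2}
pass 2: V {3}->{}; W {4}->{}; Y {1}->{}; Z {2}->{}
pass 3: no change
Fixpoint after 3 passes: D(W) = {}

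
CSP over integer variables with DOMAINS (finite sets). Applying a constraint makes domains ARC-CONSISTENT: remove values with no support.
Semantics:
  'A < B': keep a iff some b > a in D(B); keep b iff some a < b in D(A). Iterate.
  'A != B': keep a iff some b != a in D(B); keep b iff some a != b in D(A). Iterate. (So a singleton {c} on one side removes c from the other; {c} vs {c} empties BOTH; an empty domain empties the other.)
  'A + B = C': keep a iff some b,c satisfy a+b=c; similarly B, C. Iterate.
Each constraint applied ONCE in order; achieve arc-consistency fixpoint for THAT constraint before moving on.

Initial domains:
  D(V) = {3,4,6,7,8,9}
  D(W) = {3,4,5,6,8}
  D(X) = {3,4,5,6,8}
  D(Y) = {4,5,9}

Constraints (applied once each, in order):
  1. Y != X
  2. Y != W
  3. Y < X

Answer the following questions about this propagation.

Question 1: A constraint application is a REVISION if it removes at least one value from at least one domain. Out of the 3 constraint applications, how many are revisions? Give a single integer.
Answer: 1

Derivation:
Constraint 1 (Y != X) on D(Y)={4,5,9} D(X)={3,4,5,6,8}: no change => not a revision
Constraint 2 (Y != W) on D(Y)={4,5,9} D(W)={3,4,5,6,8}: no change => not a revision
Constraint 3 (Y < X) on D(Y)={4,5,9} D(X)={3,4,5,6,8}: Y {4,5,9}->{4,5}; X {3,4,5,6,8}->{5,6,8} => REVISION
Total revisions = 1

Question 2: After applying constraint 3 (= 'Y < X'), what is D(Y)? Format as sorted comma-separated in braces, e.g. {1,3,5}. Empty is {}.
Answer: {4,5}

Derivation:
Constraint 1 (Y != X) on D(Y)={4,5,9} D(X)={3,4,5,6,8}: no change
Constraint 2 (Y != W) on D(Y)={4,5,9} D(W)={3,4,5,6,8}: no change
Constraint 3 (Y < X) on D(Y)={4,5,9} D(X)={3,4,5,6,8}: Y {4,5,9}->{4,5}; X {3,4,5,6,8}->{5,6,8}
So after constraint 3: D(Y) = {4,5}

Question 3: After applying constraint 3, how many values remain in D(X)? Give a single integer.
Constraint 1 (Y != X) on D(Y)={4,5,9} D(X)={3,4,5,6,8}: no change
Constraint 2 (Y != W) on D(Y)={4,5,9} D(W)={3,4,5,6,8}: no change
Constraint 3 (Y < X) on D(Y)={4,5,9} D(X)={3,4,5,6,8}: Y {4,5,9}->{4,5}; X {3,4,5,6,8}->{5,6,8}
So after constraint 3: D(X)={5,6,8}, size = 3

Answer: 3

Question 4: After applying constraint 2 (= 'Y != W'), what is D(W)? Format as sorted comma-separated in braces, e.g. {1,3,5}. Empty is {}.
Answer: {3,4,5,6,8}

Derivation:
Constraint 1 (Y != X) on D(Y)={4,5,9} D(X)={3,4,5,6,8}: no change
Constraint 2 (Y != W) on D(Y)={4,5,9} D(W)={3,4,5,6,8}: no change
So after constraint 2: D(W) = {3,4,5,6,8}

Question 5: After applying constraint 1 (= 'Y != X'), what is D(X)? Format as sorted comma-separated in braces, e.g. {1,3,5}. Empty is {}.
Constraint 1 (Y != X) on D(Y)={4,5,9} D(X)={3,4,5,6,8}: no change
So after constraint 1: D(X) = {3,4,5,6,8}

Answer: {3,4,5,6,8}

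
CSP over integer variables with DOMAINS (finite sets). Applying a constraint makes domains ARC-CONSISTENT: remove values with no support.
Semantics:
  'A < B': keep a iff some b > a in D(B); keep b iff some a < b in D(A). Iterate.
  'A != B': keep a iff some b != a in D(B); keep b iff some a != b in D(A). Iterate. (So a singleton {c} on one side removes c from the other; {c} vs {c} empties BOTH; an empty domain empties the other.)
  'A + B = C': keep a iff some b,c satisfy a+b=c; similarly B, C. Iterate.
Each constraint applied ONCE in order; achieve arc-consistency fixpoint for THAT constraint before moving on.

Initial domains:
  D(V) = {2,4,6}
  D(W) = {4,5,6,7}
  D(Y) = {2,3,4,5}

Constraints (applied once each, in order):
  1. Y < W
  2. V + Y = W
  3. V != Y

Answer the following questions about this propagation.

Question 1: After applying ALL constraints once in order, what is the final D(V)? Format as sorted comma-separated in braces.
Answer: {2,4}

Derivation:
Constraint 1 (Y < W) on D(Y)={2,3,4,5} D(W)={4,5,6,7}: no change
Constraint 2 (V + Y = W) on D(V)={2,4,6} D(Y)={2,3,4,5} D(W)={4,5,6,7}: V {2,4,6}->{2,4}
Constraint 3 (V != Y) on D(V)={2,4} D(Y)={2,3,4,5}: no change
So after all 3 constraints: D(V) = {2,4}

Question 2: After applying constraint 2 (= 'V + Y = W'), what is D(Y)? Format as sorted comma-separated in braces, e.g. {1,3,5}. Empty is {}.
Answer: {2,3,4,5}

Derivation:
Constraint 1 (Y < W) on D(Y)={2,3,4,5} D(W)={4,5,6,7}: no change
Constraint 2 (V + Y = W) on D(V)={2,4,6} D(Y)={2,3,4,5} D(W)={4,5,6,7}: V {2,4,6}->{2,4}
So after constraint 2: D(Y) = {2,3,4,5}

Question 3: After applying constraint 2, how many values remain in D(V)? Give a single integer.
Constraint 1 (Y < W) on D(Y)={2,3,4,5} D(W)={4,5,6,7}: no change
Constraint 2 (V + Y = W) on D(V)={2,4,6} D(Y)={2,3,4,5} D(W)={4,5,6,7}: V {2,4,6}->{2,4}
So after constraint 2: D(V)={2,4}, size = 2

Answer: 2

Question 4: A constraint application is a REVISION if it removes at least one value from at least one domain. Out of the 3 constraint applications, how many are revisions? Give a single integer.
Constraint 1 (Y < W) on D(Y)={2,3,4,5} D(W)={4,5,6,7}: no change => not a revision
Constraint 2 (V + Y = W) on D(V)={2,4,6} D(Y)={2,3,4,5} D(W)={4,5,6,7}: V {2,4,6}->{2,4} => REVISION
Constraint 3 (V != Y) on D(V)={2,4} D(Y)={2,3,4,5}: no change => not a revision
Total revisions = 1

Answer: 1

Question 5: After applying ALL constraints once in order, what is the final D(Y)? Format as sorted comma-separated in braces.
Answer: {2,3,4,5}

Derivation:
Constraint 1 (Y < W) on D(Y)={2,3,4,5} D(W)={4,5,6,7}: no change
Constraint 2 (V + Y = W) on D(V)={2,4,6} D(Y)={2,3,4,5} D(W)={4,5,6,7}: V {2,4,6}->{2,4}
Constraint 3 (V != Y) on D(V)={2,4} D(Y)={2,3,4,5}: no change
So after all 3 constraints: D(Y) = {2,3,4,5}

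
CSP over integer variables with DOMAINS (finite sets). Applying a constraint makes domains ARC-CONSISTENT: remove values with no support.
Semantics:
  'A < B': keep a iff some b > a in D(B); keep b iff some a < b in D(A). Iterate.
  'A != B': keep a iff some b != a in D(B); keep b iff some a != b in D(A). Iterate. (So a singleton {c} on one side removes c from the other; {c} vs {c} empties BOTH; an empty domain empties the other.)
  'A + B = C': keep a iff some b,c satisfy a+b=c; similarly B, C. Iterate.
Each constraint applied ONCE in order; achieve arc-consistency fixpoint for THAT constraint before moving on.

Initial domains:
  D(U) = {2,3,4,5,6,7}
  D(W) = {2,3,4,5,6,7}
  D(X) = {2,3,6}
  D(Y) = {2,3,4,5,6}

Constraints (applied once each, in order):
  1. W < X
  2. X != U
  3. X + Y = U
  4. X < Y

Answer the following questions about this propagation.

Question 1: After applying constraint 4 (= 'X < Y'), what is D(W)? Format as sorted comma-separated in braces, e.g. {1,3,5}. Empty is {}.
Answer: {2,3,4,5}

Derivation:
Constraint 1 (W < X) on D(W)={2,3,4,5,6,7} D(X)={2,3,6}: W {2,3,4,5,6,7}->{2,3,4,5}; X {2,3,6}->{3,6}
Constraint 2 (X != U) on D(X)={3,6} D(U)={2,3,4,5,6,7}: no change
Constraint 3 (X + Y = U) on D(X)={3,6} D(Y)={2,3,4,5,6} D(U)={2,3,4,5,6,7}: X {3,6}->{3}; Y {2,3,4,5,6}->{2,3,4}; U {2,3,4,5,6,7}->{5,6,7}
Constraint 4 (X < Y) on D(X)={3} D(Y)={2,3,4}: Y {2,3,4}->{4}
So after constraint 4: D(W) = {2,3,4,5}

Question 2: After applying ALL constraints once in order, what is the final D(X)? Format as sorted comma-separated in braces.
Constraint 1 (W < X) on D(W)={2,3,4,5,6,7} D(X)={2,3,6}: W {2,3,4,5,6,7}->{2,3,4,5}; X {2,3,6}->{3,6}
Constraint 2 (X != U) on D(X)={3,6} D(U)={2,3,4,5,6,7}: no change
Constraint 3 (X + Y = U) on D(X)={3,6} D(Y)={2,3,4,5,6} D(U)={2,3,4,5,6,7}: X {3,6}->{3}; Y {2,3,4,5,6}->{2,3,4}; U {2,3,4,5,6,7}->{5,6,7}
Constraint 4 (X < Y) on D(X)={3} D(Y)={2,3,4}: Y {2,3,4}->{4}
So after all 4 constraints: D(X) = {3}

Answer: {3}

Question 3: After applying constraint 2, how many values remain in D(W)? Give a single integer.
Answer: 4

Derivation:
Constraint 1 (W < X) on D(W)={2,3,4,5,6,7} D(X)={2,3,6}: W {2,3,4,5,6,7}->{2,3,4,5}; X {2,3,6}->{3,6}
Constraint 2 (X != U) on D(X)={3,6} D(U)={2,3,4,5,6,7}: no change
So after constraint 2: D(W)={2,3,4,5}, size = 4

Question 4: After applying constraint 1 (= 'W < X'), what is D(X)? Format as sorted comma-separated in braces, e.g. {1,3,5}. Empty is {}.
Answer: {3,6}

Derivation:
Constraint 1 (W < X) on D(W)={2,3,4,5,6,7} D(X)={2,3,6}: W {2,3,4,5,6,7}->{2,3,4,5}; X {2,3,6}->{3,6}
So after constraint 1: D(X) = {3,6}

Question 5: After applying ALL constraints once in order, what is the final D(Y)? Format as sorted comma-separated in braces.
Constraint 1 (W < X) on D(W)={2,3,4,5,6,7} D(X)={2,3,6}: W {2,3,4,5,6,7}->{2,3,4,5}; X {2,3,6}->{3,6}
Constraint 2 (X != U) on D(X)={3,6} D(U)={2,3,4,5,6,7}: no change
Constraint 3 (X + Y = U) on D(X)={3,6} D(Y)={2,3,4,5,6} D(U)={2,3,4,5,6,7}: X {3,6}->{3}; Y {2,3,4,5,6}->{2,3,4}; U {2,3,4,5,6,7}->{5,6,7}
Constraint 4 (X < Y) on D(X)={3} D(Y)={2,3,4}: Y {2,3,4}->{4}
So after all 4 constraints: D(Y) = {4}

Answer: {4}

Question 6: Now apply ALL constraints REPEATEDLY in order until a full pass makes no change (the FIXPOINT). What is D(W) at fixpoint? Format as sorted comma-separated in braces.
Answer: {2}

Derivation:
pass 0 (initial): D(W)={2,3,4,5,6,7}
pass 1: U {2,3,4,5,6,7}->{5,6,7}; W {2,3,4,5,6,7}->{2,3,4,5}; X {2,3,6}->{3}; Y {2,3,4,5,6}->{4}
pass 2: U {5,6,7}->{7}; W {2,3,4,5}->{2}
pass 3: no change
Fixpoint after 3 passes: D(W) = {2}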